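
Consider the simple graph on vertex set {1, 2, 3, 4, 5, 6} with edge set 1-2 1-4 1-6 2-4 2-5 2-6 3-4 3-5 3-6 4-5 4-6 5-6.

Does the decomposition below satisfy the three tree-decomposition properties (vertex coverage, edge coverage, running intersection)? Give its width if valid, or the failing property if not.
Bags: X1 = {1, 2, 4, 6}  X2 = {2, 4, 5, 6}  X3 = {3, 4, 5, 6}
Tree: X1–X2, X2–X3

Yes; width 3.

Vertex coverage: the bags together contain {1, 2, 3, 4, 5, 6}, the full vertex set. Edge coverage: each edge of G has both endpoints in at least one bag. Running intersection: for every vertex, the bags containing it form a connected subtree. All three properties hold, so this is a valid tree decomposition of width max|bag| − 1 = 3, and hence tw(G) ≤ 3.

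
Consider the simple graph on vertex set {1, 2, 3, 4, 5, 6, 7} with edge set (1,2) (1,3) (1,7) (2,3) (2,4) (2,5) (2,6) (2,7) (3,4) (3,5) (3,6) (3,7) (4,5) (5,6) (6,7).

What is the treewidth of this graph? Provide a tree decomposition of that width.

Treewidth 3.
One optimal decomposition is:
Bags: B1 = {2, 3, 5, 6}  B2 = {2, 3, 4, 5}  B3 = {2, 3, 6, 7}  B4 = {1, 2, 3, 7}
Tree: B1–B2, B1–B3, B3–B4

The largest bag has 4 vertices, giving width 3; this decomposition certifies tw(G) ≤ 3. Conversely, {1, 2, 3, 7} is a clique of size 4, and the vertices of any clique must share a bag in every tree decomposition; so some bag has ≥ 4 vertices and tw(G) ≥ 3. Hence tw(G) = 3 exactly.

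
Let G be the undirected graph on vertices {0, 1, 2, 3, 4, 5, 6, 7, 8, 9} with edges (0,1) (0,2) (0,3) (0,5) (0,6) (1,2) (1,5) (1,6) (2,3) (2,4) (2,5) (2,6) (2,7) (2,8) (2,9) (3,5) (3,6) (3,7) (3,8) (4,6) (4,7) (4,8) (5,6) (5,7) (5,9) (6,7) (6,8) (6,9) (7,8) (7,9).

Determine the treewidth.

4

A width-4 tree decomposition is:
Bags: B1 = {2, 3, 5, 6, 7}  B2 = {2, 3, 6, 7, 8}  B3 = {2, 5, 6, 7, 9}  B4 = {0, 2, 3, 5, 6}  B5 = {2, 4, 6, 7, 8}  B6 = {0, 1, 2, 5, 6}
Tree: B1–B2, B1–B3, B1–B4, B2–B5, B4–B6
The largest bag has 5 vertices, giving width 4; this decomposition certifies tw(G) ≤ 4. On the other hand G contains the 5-clique {2, 3, 6, 7, 8}. A clique must lie in a single bag of any decomposition, so no decomposition can have width below 4. The upper and lower bounds meet at 4, so that is the treewidth.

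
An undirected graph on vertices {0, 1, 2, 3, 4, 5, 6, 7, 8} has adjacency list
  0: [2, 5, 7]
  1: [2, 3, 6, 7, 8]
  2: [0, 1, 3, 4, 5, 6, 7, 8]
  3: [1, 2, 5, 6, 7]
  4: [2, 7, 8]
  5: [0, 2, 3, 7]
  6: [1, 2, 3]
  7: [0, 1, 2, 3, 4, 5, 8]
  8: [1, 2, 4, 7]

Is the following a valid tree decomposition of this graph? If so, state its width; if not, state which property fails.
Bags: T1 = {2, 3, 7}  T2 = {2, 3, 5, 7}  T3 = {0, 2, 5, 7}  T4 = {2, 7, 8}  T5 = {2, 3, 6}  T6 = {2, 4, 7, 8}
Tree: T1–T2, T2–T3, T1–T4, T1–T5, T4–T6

A tree decomposition must satisfy three properties: every vertex lies in some bag; for every edge, both endpoints lie together in some bag; and for every vertex, the bags containing it form a connected subtree. Here vertex 1 appears in no bag, so the decomposition is invalid.

No — vertex 1 appears in no bag.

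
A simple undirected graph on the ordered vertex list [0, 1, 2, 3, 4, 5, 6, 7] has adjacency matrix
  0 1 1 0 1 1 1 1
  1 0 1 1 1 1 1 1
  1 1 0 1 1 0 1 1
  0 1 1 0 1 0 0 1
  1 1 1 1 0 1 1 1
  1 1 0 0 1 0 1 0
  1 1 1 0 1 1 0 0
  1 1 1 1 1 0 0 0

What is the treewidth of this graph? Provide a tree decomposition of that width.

Treewidth 4.
One such decomposition:
Bags: B1 = {0, 1, 2, 4, 6}  B2 = {0, 1, 4, 5, 6}  B3 = {0, 1, 2, 4, 7}  B4 = {1, 2, 3, 4, 7}
Tree: B1–B2, B1–B3, B3–B4

Each bag holds 5 vertices, so the decomposition has width 4, which upper-bounds the treewidth. On the other hand G contains the 5-clique {0, 1, 2, 4, 6}. A clique must lie in a single bag of any decomposition, so no decomposition can have width below 4. Therefore the treewidth is 4.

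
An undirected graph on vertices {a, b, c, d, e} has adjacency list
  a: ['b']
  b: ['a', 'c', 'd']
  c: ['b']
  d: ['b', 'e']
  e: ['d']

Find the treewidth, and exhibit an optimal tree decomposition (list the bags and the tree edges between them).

Every bag has size at most 2, so the width is 2 − 1 = 1 and tw(G) ≤ 1. G has an edge, so its treewidth is at least 1. Combining the bounds, tw(G) = 1.

Treewidth 1.
One such decomposition:
Bags: B1 = {a, b}  B2 = {b, c}  B3 = {b, d}  B4 = {d, e}
Tree: B1–B2, B2–B3, B3–B4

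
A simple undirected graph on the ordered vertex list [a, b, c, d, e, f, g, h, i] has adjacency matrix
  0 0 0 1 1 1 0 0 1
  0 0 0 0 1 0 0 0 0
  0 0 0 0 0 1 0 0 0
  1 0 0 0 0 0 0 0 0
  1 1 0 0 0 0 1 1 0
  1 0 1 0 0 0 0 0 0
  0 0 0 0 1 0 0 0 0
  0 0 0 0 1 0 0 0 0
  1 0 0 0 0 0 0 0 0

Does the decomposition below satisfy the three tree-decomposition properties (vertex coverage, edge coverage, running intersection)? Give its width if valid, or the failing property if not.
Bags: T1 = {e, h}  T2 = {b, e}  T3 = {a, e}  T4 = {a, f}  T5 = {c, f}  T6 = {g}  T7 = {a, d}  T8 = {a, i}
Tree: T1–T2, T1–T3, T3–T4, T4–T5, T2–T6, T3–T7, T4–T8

No — edge (e,g) lies in no bag.

A tree decomposition must satisfy three properties: every vertex lies in some bag; for every edge, both endpoints lie together in some bag; and for every vertex, the bags containing it form a connected subtree. Here edge (e,g) lies in no bag, so the decomposition is invalid.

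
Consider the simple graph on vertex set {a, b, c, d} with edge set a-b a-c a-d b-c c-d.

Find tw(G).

2

A width-2 tree decomposition is:
Bags: B1 = {a, b, c}  B2 = {a, c, d}
Tree: B1–B2
The largest bag has 3 vertices, giving width 2; this decomposition certifies tw(G) ≤ 2. On the other hand G contains the 3-clique {a, c, d}. A clique must lie in a single bag of any decomposition, so no decomposition can have width below 2. Combining the bounds, tw(G) = 2.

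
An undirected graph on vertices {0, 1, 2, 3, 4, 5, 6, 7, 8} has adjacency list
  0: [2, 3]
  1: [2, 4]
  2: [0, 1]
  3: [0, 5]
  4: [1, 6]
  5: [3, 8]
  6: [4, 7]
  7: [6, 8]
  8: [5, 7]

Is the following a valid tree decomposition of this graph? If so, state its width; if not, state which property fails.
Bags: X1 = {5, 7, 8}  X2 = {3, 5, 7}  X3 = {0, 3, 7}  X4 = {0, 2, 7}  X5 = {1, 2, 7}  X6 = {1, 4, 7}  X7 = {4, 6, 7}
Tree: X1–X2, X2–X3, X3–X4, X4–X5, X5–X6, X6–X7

Checking the three conditions: (i) the bags cover all of {0, 1, 2, 3, 4, 5, 6, 7, 8}; (ii) for each edge, some bag contains both endpoints; (iii) the bags containing any fixed vertex form a subtree. All hold, so the decomposition is valid with width 3 − 1 = 2.

Yes; width 2.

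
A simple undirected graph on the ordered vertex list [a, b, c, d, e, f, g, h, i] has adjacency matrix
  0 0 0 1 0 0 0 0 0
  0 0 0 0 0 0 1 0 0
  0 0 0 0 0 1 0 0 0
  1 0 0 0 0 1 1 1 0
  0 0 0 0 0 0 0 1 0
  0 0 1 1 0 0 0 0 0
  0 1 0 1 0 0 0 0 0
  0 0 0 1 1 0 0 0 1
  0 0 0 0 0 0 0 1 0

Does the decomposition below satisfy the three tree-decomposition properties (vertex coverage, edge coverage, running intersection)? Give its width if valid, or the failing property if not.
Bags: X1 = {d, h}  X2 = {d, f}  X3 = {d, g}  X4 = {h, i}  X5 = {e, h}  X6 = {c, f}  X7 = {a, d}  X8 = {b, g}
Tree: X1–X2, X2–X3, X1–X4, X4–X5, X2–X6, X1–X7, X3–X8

Every vertex of G appears in some bag (union = {a, b, c, d, e, f, g, h, i}); every edge is covered by a bag; and for each vertex v the set of bags containing v is connected in the bag tree. The decomposition is therefore valid. The largest bag has 2 vertices, so the width is 1.

Yes; width 1.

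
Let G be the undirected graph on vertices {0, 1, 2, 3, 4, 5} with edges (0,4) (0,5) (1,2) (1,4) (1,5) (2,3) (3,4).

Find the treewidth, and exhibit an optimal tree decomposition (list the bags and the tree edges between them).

Each bag holds 3 vertices, so the decomposition has width 2, which upper-bounds the treewidth. The edges 2–3–4–1–2 form a cycle, so G is not a tree and its treewidth is at least 2. Combining the bounds, tw(G) = 2.

Treewidth 2.
One such decomposition:
Bags: B1 = {1, 2, 3}  B2 = {1, 3, 4}  B3 = {1, 4, 5}  B4 = {0, 4, 5}
Tree: B1–B2, B2–B3, B3–B4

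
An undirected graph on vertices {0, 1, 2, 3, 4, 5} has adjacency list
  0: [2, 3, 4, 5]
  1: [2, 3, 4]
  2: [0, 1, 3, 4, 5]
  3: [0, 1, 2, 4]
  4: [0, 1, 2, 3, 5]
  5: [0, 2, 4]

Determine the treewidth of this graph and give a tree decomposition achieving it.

Every bag has size at most 4, so the width is 4 − 1 = 3 and tw(G) ≤ 3. Conversely, {0, 2, 3, 4} is a clique of size 4, and the vertices of any clique must share a bag in every tree decomposition; so some bag has ≥ 4 vertices and tw(G) ≥ 3. Therefore the treewidth is 3.

Treewidth 3.
One such decomposition:
Bags: B1 = {1, 2, 3, 4}  B2 = {0, 2, 3, 4}  B3 = {0, 2, 4, 5}
Tree: B1–B2, B2–B3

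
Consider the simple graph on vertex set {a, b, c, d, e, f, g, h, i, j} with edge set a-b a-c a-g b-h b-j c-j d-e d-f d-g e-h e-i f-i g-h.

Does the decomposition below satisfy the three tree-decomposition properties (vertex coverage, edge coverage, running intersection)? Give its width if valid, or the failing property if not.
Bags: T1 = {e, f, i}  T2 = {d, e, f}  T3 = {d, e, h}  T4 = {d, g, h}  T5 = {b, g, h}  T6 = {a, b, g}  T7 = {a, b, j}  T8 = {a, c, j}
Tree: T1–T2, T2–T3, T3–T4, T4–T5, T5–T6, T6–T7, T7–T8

Yes; width 2.

Every vertex of G appears in some bag (union = {a, b, c, d, e, f, g, h, i, j}); every edge is covered by a bag; and for each vertex v the set of bags containing v is connected in the bag tree. The decomposition is therefore valid. The largest bag has 3 vertices, so the width is 2.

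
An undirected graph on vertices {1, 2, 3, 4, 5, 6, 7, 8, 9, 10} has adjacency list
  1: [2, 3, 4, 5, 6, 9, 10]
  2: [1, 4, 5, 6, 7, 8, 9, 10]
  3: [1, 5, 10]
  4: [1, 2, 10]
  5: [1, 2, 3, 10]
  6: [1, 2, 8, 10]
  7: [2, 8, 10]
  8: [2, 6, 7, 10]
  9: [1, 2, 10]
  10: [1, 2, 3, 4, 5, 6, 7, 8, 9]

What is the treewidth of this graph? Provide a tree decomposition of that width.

Treewidth 3.
One optimal decomposition is:
Bags: B1 = {1, 3, 5, 10}  B2 = {1, 2, 5, 10}  B3 = {1, 2, 6, 10}  B4 = {2, 6, 8, 10}  B5 = {1, 2, 9, 10}  B6 = {2, 7, 8, 10}  B7 = {1, 2, 4, 10}
Tree: B1–B2, B2–B3, B3–B4, B2–B5, B4–B6, B2–B7

Each bag holds 4 vertices, so the decomposition has width 3, which upper-bounds the treewidth. For the lower bound, the 4 vertices {2, 6, 8, 10} are pairwise adjacent, and any tree decomposition puts a clique entirely inside one bag — forcing width ≥ 3. The upper and lower bounds meet at 3, so that is the treewidth.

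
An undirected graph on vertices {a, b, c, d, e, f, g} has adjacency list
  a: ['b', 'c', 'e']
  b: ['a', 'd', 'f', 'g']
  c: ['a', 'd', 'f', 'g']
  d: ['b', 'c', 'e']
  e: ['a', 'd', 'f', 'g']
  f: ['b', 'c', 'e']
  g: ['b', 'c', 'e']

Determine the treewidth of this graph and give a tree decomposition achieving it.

Treewidth 3.
Bags: B1 = {b, c, e, f}  B2 = {b, c, e, g}  B3 = {b, c, d, e}  B4 = {a, b, c, e}
Tree: B1–B2, B2–B3, B3–B4

Each bag holds 4 vertices, so the decomposition has width 3, which upper-bounds the treewidth. For the lower bound: the 4 vertex sets {c,f}, {e,g}, {b}, {d} are disjoint, each induces a connected subgraph, and every pair is joined by at least one edge of G. Contracting each set to a single vertex therefore yields K_{4} as a minor, and since treewidth is minor-monotone, tw(G) ≥ tw(K_{4}) = 3. Therefore the treewidth is 3.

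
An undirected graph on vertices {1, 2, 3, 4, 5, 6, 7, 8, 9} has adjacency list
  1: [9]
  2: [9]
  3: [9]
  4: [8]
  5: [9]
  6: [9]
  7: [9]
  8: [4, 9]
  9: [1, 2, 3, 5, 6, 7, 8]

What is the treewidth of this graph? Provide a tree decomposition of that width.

Treewidth 1.
Bags: B1 = {8, 9}  B2 = {6, 9}  B3 = {3, 9}  B4 = {2, 9}  B5 = {1, 9}  B6 = {5, 9}  B7 = {7, 9}  B8 = {4, 8}
Tree: B1–B2, B2–B3, B2–B4, B3–B5, B4–B6, B6–B7, B1–B8

Every bag has size at most 2, so the width is 2 − 1 = 1 and tw(G) ≤ 1. G has an edge, so its treewidth is at least 1. Hence tw(G) = 1 exactly.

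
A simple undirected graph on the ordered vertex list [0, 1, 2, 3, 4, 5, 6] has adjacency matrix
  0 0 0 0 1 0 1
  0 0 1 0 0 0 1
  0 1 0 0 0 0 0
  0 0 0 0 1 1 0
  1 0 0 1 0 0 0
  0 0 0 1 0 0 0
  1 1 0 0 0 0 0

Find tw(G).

1

A width-1 tree decomposition is:
Bags: B1 = {3, 5}  B2 = {3, 4}  B3 = {0, 4}  B4 = {0, 6}  B5 = {1, 6}  B6 = {1, 2}
Tree: B1–B2, B2–B3, B3–B4, B4–B5, B5–B6
Every bag has size at most 2, so the width is 2 − 1 = 1 and tw(G) ≤ 1. Any graph with an edge has treewidth ≥ 1, and G has the edge 5–3. Hence tw(G) = 1 exactly.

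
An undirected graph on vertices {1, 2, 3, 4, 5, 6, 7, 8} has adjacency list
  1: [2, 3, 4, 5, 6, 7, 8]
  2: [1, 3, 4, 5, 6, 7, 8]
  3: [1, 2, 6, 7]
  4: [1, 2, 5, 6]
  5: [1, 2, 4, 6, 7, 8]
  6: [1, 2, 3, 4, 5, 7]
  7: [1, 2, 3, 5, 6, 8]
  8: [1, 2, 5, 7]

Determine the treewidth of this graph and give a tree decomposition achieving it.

Each bag holds 5 vertices, so the decomposition has width 4, which upper-bounds the treewidth. On the other hand G contains the 5-clique {1, 2, 3, 6, 7}. A clique must lie in a single bag of any decomposition, so no decomposition can have width below 4. Hence tw(G) = 4 exactly.

Treewidth 4.
One optimal decomposition is:
Bags: B1 = {1, 2, 5, 6, 7}  B2 = {1, 2, 3, 6, 7}  B3 = {1, 2, 4, 5, 6}  B4 = {1, 2, 5, 7, 8}
Tree: B1–B2, B1–B3, B1–B4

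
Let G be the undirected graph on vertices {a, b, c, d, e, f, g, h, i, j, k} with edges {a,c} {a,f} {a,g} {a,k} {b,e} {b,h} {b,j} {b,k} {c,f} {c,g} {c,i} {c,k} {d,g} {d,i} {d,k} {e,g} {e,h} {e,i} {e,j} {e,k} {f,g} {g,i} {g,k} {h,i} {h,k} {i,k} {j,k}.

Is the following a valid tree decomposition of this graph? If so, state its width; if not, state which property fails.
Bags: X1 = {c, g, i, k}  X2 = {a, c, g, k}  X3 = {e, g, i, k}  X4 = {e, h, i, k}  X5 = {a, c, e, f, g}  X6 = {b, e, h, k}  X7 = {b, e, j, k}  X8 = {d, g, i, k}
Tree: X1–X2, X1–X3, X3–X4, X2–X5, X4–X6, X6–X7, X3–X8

No — bags containing vertex e are not connected in the tree.

A tree decomposition must satisfy three properties: every vertex lies in some bag; for every edge, both endpoints lie together in some bag; and for every vertex, the bags containing it form a connected subtree. Here bags containing vertex e are not connected in the tree, so the decomposition is invalid.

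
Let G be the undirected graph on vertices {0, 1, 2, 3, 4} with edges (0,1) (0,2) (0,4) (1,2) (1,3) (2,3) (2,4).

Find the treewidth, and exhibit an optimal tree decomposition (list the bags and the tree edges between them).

Every bag has size at most 3, so the width is 3 − 1 = 2 and tw(G) ≤ 2. Conversely, {0, 1, 2} is a clique of size 3, and the vertices of any clique must share a bag in every tree decomposition; so some bag has ≥ 3 vertices and tw(G) ≥ 2. Combining the bounds, tw(G) = 2.

Treewidth 2.
One such decomposition:
Bags: B1 = {0, 1, 2}  B2 = {0, 2, 4}  B3 = {1, 2, 3}
Tree: B1–B2, B1–B3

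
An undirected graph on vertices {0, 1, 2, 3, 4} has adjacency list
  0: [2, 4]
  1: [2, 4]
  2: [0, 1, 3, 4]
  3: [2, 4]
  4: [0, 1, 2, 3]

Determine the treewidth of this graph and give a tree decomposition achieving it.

The largest bag has 3 vertices, giving width 2; this decomposition certifies tw(G) ≤ 2. Conversely, {0, 2, 4} is a clique of size 3, and the vertices of any clique must share a bag in every tree decomposition; so some bag has ≥ 3 vertices and tw(G) ≥ 2. Hence tw(G) = 2 exactly.

Treewidth 2.
One such decomposition:
Bags: B1 = {0, 2, 4}  B2 = {1, 2, 4}  B3 = {2, 3, 4}
Tree: B1–B2, B2–B3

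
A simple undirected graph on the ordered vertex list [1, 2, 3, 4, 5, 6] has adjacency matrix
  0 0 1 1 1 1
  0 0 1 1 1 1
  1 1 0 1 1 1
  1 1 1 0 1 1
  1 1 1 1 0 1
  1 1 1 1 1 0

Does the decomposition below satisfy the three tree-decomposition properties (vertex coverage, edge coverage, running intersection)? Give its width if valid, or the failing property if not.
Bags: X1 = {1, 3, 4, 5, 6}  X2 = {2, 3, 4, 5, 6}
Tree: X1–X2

Yes; width 4.

Checking the three conditions: (i) the bags cover all of {1, 2, 3, 4, 5, 6}; (ii) for each edge, some bag contains both endpoints; (iii) the bags containing any fixed vertex form a subtree. All hold, so the decomposition is valid with width 5 − 1 = 4.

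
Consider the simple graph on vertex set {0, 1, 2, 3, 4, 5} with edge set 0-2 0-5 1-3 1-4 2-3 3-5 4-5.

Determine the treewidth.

A width-2 tree decomposition is:
Bags: B1 = {0, 2, 5}  B2 = {2, 3, 5}  B3 = {3, 4, 5}  B4 = {1, 3, 4}
Tree: B1–B2, B2–B3, B3–B4
Every bag has size at most 3, so the width is 3 − 1 = 2 and tw(G) ≤ 2. The edges 0–2–3–5–0 form a cycle, so G is not a tree and its treewidth is at least 2. The upper and lower bounds meet at 2, so that is the treewidth.

2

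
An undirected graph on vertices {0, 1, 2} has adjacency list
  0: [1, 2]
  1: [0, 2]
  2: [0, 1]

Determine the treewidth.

2

A width-2 tree decomposition is:
Bags: B1 = {0, 1, 2}
Tree: (single bag)
With just one bag of size 3, the width is 3 − 1 = 2, so tw(G) ≤ 2. Conversely, {0, 1, 2} is a clique of size 3, and the vertices of any clique must share a bag in every tree decomposition; so some bag has ≥ 3 vertices and tw(G) ≥ 2. The upper and lower bounds meet at 2, so that is the treewidth.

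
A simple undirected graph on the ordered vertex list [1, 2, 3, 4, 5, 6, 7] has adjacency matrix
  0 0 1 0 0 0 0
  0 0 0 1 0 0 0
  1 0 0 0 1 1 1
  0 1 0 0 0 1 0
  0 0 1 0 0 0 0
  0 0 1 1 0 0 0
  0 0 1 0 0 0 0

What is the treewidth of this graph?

A width-1 tree decomposition is:
Bags: B1 = {3, 6}  B2 = {3, 5}  B3 = {4, 6}  B4 = {1, 3}  B5 = {2, 4}  B6 = {3, 7}
Tree: B1–B2, B1–B3, B2–B4, B3–B5, B2–B6
Every bag has size at most 2, so the width is 2 − 1 = 1 and tw(G) ≤ 1. Any graph with an edge has treewidth ≥ 1, and G has the edge 6–3. Therefore the treewidth is 1.

1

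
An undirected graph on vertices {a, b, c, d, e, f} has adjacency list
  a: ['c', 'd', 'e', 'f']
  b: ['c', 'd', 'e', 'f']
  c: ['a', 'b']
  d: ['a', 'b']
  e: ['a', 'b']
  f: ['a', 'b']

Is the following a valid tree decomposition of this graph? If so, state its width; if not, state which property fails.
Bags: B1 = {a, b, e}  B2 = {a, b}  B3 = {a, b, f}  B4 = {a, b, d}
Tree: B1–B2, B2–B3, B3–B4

No — vertex c appears in no bag.

A tree decomposition must satisfy three properties: every vertex lies in some bag; for every edge, both endpoints lie together in some bag; and for every vertex, the bags containing it form a connected subtree. Here vertex c appears in no bag, so the decomposition is invalid.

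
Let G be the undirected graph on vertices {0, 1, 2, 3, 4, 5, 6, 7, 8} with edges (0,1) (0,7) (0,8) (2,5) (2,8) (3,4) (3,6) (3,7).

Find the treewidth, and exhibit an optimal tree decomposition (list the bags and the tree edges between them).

Every bag has size at most 2, so the width is 2 − 1 = 1 and tw(G) ≤ 1. Any graph with an edge has treewidth ≥ 1, and G has the edge 0–7. Combining the bounds, tw(G) = 1.

Treewidth 1.
One such decomposition:
Bags: B1 = {0, 7}  B2 = {0, 8}  B3 = {3, 7}  B4 = {3, 4}  B5 = {3, 6}  B6 = {2, 8}  B7 = {2, 5}  B8 = {0, 1}
Tree: B1–B2, B1–B3, B3–B4, B4–B5, B2–B6, B6–B7, B2–B8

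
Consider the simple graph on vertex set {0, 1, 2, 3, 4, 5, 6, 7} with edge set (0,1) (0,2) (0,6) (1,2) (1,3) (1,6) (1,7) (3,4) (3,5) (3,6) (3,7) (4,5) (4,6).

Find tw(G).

A width-2 tree decomposition is:
Bags: B1 = {1, 3, 6}  B2 = {1, 3, 7}  B3 = {3, 4, 6}  B4 = {0, 1, 6}  B5 = {3, 4, 5}  B6 = {0, 1, 2}
Tree: B1–B2, B1–B3, B1–B4, B3–B5, B4–B6
The largest bag has 3 vertices, giving width 2; this decomposition certifies tw(G) ≤ 2. For the lower bound, the 3 vertices {0, 1, 2} are pairwise adjacent, and any tree decomposition puts a clique entirely inside one bag — forcing width ≥ 2. The upper and lower bounds meet at 2, so that is the treewidth.

2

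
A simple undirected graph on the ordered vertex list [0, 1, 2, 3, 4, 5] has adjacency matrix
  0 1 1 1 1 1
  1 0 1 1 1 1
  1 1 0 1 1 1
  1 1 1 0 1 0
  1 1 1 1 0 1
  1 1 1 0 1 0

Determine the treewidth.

4

A width-4 tree decomposition is:
Bags: B1 = {0, 1, 2, 3, 4}  B2 = {0, 1, 2, 4, 5}
Tree: B1–B2
Every bag has size at most 5, so the width is 5 − 1 = 4 and tw(G) ≤ 4. Conversely, {0, 1, 2, 3, 4} is a clique of size 5, and the vertices of any clique must share a bag in every tree decomposition; so some bag has ≥ 5 vertices and tw(G) ≥ 4. Combining the bounds, tw(G) = 4.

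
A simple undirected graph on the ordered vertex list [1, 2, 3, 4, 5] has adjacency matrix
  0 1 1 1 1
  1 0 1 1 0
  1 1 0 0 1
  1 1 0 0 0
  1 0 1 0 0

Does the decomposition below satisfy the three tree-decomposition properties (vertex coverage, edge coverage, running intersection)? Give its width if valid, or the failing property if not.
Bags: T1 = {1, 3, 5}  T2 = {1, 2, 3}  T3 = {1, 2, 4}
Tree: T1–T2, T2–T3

Yes; width 2.

Vertex coverage: the bags together contain {1, 2, 3, 4, 5}, the full vertex set. Edge coverage: each edge of G has both endpoints in at least one bag. Running intersection: for every vertex, the bags containing it form a connected subtree. All three properties hold, so this is a valid tree decomposition of width max|bag| − 1 = 2, and hence tw(G) ≤ 2.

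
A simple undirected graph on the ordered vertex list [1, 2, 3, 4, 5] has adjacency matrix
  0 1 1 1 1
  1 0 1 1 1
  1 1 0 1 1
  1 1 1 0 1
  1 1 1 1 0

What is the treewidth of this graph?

4

A width-4 tree decomposition is:
Bags: B1 = {1, 2, 3, 4, 5}
Tree: (single bag)
A single bag containing all 5 vertices is trivially a valid decomposition of width 4. Conversely, {1, 2, 3, 4, 5} is a clique of size 5, and the vertices of any clique must share a bag in every tree decomposition; so some bag has ≥ 5 vertices and tw(G) ≥ 4. Therefore the treewidth is 4.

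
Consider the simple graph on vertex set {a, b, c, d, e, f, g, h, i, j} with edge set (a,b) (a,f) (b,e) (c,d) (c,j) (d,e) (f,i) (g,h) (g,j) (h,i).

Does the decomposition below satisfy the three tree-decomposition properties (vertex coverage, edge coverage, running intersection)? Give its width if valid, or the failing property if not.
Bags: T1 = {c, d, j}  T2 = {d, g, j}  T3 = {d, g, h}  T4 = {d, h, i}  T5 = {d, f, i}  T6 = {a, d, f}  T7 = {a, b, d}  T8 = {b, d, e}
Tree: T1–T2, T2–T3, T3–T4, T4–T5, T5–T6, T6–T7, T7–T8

Vertex coverage: the bags together contain {a, b, c, d, e, f, g, h, i, j}, the full vertex set. Edge coverage: each edge of G has both endpoints in at least one bag. Running intersection: for every vertex, the bags containing it form a connected subtree. All three properties hold, so this is a valid tree decomposition of width max|bag| − 1 = 2, and hence tw(G) ≤ 2.

Yes; width 2.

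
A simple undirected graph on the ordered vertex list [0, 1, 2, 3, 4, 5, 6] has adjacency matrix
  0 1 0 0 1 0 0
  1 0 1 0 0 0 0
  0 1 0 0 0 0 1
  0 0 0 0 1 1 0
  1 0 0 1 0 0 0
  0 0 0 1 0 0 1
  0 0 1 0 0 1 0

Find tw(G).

A width-2 tree decomposition is:
Bags: B1 = {3, 4, 5}  B2 = {4, 5, 6}  B3 = {2, 4, 6}  B4 = {1, 2, 4}  B5 = {0, 1, 4}
Tree: B1–B2, B2–B3, B3–B4, B4–B5
The largest bag has 3 vertices, giving width 2; this decomposition certifies tw(G) ≤ 2. The edges 4–3–5–6–2–1–0–4 form a cycle, so G is not a tree and its treewidth is at least 2. The upper and lower bounds meet at 2, so that is the treewidth.

2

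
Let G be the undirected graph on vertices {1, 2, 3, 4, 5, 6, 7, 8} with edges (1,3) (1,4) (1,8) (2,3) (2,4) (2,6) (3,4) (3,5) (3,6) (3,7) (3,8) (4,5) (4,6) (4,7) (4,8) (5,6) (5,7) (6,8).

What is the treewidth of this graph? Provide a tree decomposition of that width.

Every bag has size at most 4, so the width is 4 − 1 = 3 and tw(G) ≤ 3. For the lower bound, the 4 vertices {1, 3, 4, 8} are pairwise adjacent, and any tree decomposition puts a clique entirely inside one bag — forcing width ≥ 3. The upper and lower bounds meet at 3, so that is the treewidth.

Treewidth 3.
One such decomposition:
Bags: B1 = {3, 4, 5, 6}  B2 = {3, 4, 6, 8}  B3 = {2, 3, 4, 6}  B4 = {3, 4, 5, 7}  B5 = {1, 3, 4, 8}
Tree: B1–B2, B2–B3, B1–B4, B2–B5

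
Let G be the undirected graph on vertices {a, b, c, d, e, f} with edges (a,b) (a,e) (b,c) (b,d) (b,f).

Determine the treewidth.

A width-1 tree decomposition is:
Bags: B1 = {b, d}  B2 = {a, b}  B3 = {b, c}  B4 = {b, f}  B5 = {a, e}
Tree: B1–B2, B1–B3, B3–B4, B2–B5
The largest bag has 2 vertices, giving width 1; this decomposition certifies tw(G) ≤ 1. Any graph with an edge has treewidth ≥ 1, and G has the edge b–d. Combining the bounds, tw(G) = 1.

1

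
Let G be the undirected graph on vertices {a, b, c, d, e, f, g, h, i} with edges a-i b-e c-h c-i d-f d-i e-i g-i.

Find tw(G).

1

A width-1 tree decomposition is:
Bags: B1 = {d, i}  B2 = {a, i}  B3 = {d, f}  B4 = {e, i}  B5 = {c, i}  B6 = {c, h}  B7 = {b, e}  B8 = {g, i}
Tree: B1–B2, B1–B3, B1–B4, B4–B5, B5–B6, B4–B7, B5–B8
Each bag holds 2 vertices, so the decomposition has width 1, which upper-bounds the treewidth. Any graph with an edge has treewidth ≥ 1, and G has the edge d–i. Combining the bounds, tw(G) = 1.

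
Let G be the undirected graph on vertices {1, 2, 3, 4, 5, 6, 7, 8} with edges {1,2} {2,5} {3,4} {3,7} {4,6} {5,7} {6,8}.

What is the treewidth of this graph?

A width-1 tree decomposition is:
Bags: B1 = {6, 8}  B2 = {4, 6}  B3 = {3, 4}  B4 = {3, 7}  B5 = {5, 7}  B6 = {2, 5}  B7 = {1, 2}
Tree: B1–B2, B2–B3, B3–B4, B4–B5, B5–B6, B6–B7
Every bag has size at most 2, so the width is 2 − 1 = 1 and tw(G) ≤ 1. Any graph with an edge has treewidth ≥ 1, and G has the edge 8–6. Hence tw(G) = 1 exactly.

1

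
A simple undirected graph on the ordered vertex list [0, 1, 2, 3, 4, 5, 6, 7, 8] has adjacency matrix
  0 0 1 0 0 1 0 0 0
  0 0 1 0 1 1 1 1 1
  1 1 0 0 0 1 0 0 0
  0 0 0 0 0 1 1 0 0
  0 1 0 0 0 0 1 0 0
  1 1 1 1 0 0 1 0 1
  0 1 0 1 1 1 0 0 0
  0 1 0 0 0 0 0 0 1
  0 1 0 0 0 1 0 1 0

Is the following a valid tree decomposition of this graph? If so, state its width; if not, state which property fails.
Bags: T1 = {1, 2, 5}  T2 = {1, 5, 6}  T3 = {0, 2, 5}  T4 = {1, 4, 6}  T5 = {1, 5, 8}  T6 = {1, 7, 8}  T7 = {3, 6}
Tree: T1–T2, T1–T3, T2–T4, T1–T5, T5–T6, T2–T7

No — edge (5,3) lies in no bag.

A tree decomposition must satisfy three properties: every vertex lies in some bag; for every edge, both endpoints lie together in some bag; and for every vertex, the bags containing it form a connected subtree. Here edge (5,3) lies in no bag, so the decomposition is invalid.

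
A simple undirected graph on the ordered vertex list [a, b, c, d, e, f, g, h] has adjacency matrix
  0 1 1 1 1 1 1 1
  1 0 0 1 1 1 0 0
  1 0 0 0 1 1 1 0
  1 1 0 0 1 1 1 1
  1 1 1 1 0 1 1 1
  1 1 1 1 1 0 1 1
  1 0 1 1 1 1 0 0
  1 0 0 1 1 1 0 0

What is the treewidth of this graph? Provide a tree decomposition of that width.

Treewidth 4.
One such decomposition:
Bags: B1 = {a, d, e, f, g}  B2 = {a, d, e, f, h}  B3 = {a, b, d, e, f}  B4 = {a, c, e, f, g}
Tree: B1–B2, B1–B3, B1–B4

Every bag has size at most 5, so the width is 5 − 1 = 4 and tw(G) ≤ 4. For the lower bound, the 5 vertices {a, d, e, f, g} are pairwise adjacent, and any tree decomposition puts a clique entirely inside one bag — forcing width ≥ 4. Hence tw(G) = 4 exactly.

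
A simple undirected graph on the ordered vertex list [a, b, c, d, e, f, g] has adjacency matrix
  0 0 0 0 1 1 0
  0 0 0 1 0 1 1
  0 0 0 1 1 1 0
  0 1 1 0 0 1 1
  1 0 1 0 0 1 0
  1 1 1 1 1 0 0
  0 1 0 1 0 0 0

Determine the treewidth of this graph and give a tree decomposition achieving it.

Every bag has size at most 3, so the width is 3 − 1 = 2 and tw(G) ≤ 2. On the other hand G contains the 3-clique {b, d, g}. A clique must lie in a single bag of any decomposition, so no decomposition can have width below 2. The upper and lower bounds meet at 2, so that is the treewidth.

Treewidth 2.
One optimal decomposition is:
Bags: B1 = {c, d, f}  B2 = {b, d, f}  B3 = {c, e, f}  B4 = {a, e, f}  B5 = {b, d, g}
Tree: B1–B2, B1–B3, B3–B4, B2–B5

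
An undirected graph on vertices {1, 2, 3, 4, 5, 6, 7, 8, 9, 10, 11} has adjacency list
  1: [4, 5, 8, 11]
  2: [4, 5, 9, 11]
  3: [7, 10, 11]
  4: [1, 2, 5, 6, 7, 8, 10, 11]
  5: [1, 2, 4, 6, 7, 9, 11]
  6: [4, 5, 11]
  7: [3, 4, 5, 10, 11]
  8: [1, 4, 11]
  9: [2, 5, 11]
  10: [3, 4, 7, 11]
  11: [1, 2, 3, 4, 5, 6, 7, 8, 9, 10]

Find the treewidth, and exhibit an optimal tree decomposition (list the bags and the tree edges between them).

Treewidth 3.
One optimal decomposition is:
Bags: B1 = {2, 4, 5, 11}  B2 = {4, 5, 6, 11}  B3 = {1, 4, 5, 11}  B4 = {4, 5, 7, 11}  B5 = {2, 5, 9, 11}  B6 = {4, 7, 10, 11}  B7 = {1, 4, 8, 11}  B8 = {3, 7, 10, 11}
Tree: B1–B2, B1–B3, B3–B4, B1–B5, B4–B6, B3–B7, B6–B8

Each bag holds 4 vertices, so the decomposition has width 3, which upper-bounds the treewidth. Conversely, {2, 5, 9, 11} is a clique of size 4, and the vertices of any clique must share a bag in every tree decomposition; so some bag has ≥ 4 vertices and tw(G) ≥ 3. Hence tw(G) = 3 exactly.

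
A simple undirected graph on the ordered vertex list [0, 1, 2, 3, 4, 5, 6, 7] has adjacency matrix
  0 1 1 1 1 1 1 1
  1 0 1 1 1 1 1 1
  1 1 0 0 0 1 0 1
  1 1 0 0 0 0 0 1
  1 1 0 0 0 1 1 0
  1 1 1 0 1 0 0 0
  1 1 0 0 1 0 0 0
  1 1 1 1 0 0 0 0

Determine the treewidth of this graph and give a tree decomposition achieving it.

Treewidth 3.
Bags: B1 = {0, 1, 4, 6}  B2 = {0, 1, 4, 5}  B3 = {0, 1, 2, 5}  B4 = {0, 1, 2, 7}  B5 = {0, 1, 3, 7}
Tree: B1–B2, B2–B3, B3–B4, B4–B5

Every bag has size at most 4, so the width is 4 − 1 = 3 and tw(G) ≤ 3. For the lower bound, the 4 vertices {0, 1, 2, 5} are pairwise adjacent, and any tree decomposition puts a clique entirely inside one bag — forcing width ≥ 3. Combining the bounds, tw(G) = 3.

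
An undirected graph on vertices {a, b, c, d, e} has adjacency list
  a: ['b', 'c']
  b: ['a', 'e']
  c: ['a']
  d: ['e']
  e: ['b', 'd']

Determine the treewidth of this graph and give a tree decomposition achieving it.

Treewidth 1.
Bags: B1 = {a, c}  B2 = {a, b}  B3 = {b, e}  B4 = {d, e}
Tree: B1–B2, B2–B3, B3–B4

Each bag holds 2 vertices, so the decomposition has width 1, which upper-bounds the treewidth. Any graph with an edge has treewidth ≥ 1, and G has the edge c–a. Hence tw(G) = 1 exactly.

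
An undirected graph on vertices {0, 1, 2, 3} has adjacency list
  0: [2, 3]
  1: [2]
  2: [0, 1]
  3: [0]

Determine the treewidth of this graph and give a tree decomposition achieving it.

Every bag has size at most 2, so the width is 2 − 1 = 1 and tw(G) ≤ 1. Since G has at least one edge (e.g. 2–1), it is not an edgeless graph, so tw(G) ≥ 1. Therefore the treewidth is 1.

Treewidth 1.
One such decomposition:
Bags: B1 = {1, 2}  B2 = {0, 2}  B3 = {0, 3}
Tree: B1–B2, B2–B3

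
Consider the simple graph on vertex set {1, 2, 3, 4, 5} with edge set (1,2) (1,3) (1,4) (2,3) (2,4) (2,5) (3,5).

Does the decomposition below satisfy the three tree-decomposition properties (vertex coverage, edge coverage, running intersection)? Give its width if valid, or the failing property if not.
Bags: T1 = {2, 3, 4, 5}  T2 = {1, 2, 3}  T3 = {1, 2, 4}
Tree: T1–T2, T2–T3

No — bags containing vertex 4 are not connected in the tree.

A tree decomposition must satisfy three properties: every vertex lies in some bag; for every edge, both endpoints lie together in some bag; and for every vertex, the bags containing it form a connected subtree. Here bags containing vertex 4 are not connected in the tree, so the decomposition is invalid.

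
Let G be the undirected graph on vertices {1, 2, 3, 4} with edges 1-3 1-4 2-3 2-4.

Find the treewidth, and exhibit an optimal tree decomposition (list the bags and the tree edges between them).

Treewidth 2.
Bags: B1 = {1, 3, 4}  B2 = {2, 3, 4}
Tree: B1–B2

Each bag holds 3 vertices, so the decomposition has width 2, which upper-bounds the treewidth. The edges 4–1–3–2–4 form a cycle, so G is not a tree and its treewidth is at least 2. The upper and lower bounds meet at 2, so that is the treewidth.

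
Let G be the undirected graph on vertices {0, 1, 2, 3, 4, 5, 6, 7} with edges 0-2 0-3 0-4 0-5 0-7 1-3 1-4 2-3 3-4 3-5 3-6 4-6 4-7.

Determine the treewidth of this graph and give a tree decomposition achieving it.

Treewidth 2.
One optimal decomposition is:
Bags: B1 = {3, 4, 6}  B2 = {0, 3, 4}  B3 = {1, 3, 4}  B4 = {0, 4, 7}  B5 = {0, 2, 3}  B6 = {0, 3, 5}
Tree: B1–B2, B2–B3, B2–B4, B2–B5, B2–B6

Each bag holds 3 vertices, so the decomposition has width 2, which upper-bounds the treewidth. On the other hand G contains the 3-clique {0, 2, 3}. A clique must lie in a single bag of any decomposition, so no decomposition can have width below 2. Hence tw(G) = 2 exactly.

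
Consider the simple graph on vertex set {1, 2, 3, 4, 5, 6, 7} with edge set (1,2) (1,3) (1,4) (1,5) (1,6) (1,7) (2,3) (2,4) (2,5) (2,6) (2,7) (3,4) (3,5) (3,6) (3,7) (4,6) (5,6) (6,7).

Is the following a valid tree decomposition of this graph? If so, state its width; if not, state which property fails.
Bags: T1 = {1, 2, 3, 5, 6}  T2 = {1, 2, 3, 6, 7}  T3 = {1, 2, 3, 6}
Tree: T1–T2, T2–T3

A tree decomposition must satisfy three properties: every vertex lies in some bag; for every edge, both endpoints lie together in some bag; and for every vertex, the bags containing it form a connected subtree. Here vertex 4 appears in no bag, so the decomposition is invalid.

No — vertex 4 appears in no bag.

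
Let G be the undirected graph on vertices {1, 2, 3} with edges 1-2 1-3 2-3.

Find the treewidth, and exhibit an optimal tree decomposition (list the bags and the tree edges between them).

Treewidth 2.
One optimal decomposition is:
Bags: B1 = {1, 2, 3}
Tree: (single bag)

A single bag containing all 3 vertices is trivially a valid decomposition of width 2. For the lower bound, the 3 vertices {1, 2, 3} are pairwise adjacent, and any tree decomposition puts a clique entirely inside one bag — forcing width ≥ 2. Therefore the treewidth is 2.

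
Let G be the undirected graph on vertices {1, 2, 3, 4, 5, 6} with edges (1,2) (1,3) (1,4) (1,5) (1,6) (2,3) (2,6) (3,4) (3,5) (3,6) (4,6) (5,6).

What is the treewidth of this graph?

3

A width-3 tree decomposition is:
Bags: B1 = {1, 3, 5, 6}  B2 = {1, 2, 3, 6}  B3 = {1, 3, 4, 6}
Tree: B1–B2, B1–B3
Every bag has size at most 4, so the width is 4 − 1 = 3 and tw(G) ≤ 3. On the other hand G contains the 4-clique {1, 2, 3, 6}. A clique must lie in a single bag of any decomposition, so no decomposition can have width below 3. Therefore the treewidth is 3.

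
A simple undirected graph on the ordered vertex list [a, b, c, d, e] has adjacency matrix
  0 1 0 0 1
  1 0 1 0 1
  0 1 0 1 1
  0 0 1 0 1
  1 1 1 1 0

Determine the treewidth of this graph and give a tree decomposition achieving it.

Treewidth 2.
One optimal decomposition is:
Bags: B1 = {a, b, e}  B2 = {b, c, e}  B3 = {c, d, e}
Tree: B1–B2, B2–B3

Each bag holds 3 vertices, so the decomposition has width 2, which upper-bounds the treewidth. For the lower bound, the 3 vertices {c, d, e} are pairwise adjacent, and any tree decomposition puts a clique entirely inside one bag — forcing width ≥ 2. Hence tw(G) = 2 exactly.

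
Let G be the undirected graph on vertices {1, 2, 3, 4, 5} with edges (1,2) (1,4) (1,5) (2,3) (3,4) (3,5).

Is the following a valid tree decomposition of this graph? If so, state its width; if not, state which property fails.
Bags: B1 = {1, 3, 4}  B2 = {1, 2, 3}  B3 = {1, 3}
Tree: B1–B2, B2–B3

No — vertex 5 appears in no bag.

A tree decomposition must satisfy three properties: every vertex lies in some bag; for every edge, both endpoints lie together in some bag; and for every vertex, the bags containing it form a connected subtree. Here vertex 5 appears in no bag, so the decomposition is invalid.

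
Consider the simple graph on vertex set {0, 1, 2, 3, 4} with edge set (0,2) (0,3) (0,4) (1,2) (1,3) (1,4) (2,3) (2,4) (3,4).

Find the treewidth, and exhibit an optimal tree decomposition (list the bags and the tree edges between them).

Treewidth 3.
Bags: B1 = {0, 2, 3, 4}  B2 = {1, 2, 3, 4}
Tree: B1–B2

The largest bag has 4 vertices, giving width 3; this decomposition certifies tw(G) ≤ 3. For the lower bound, the 4 vertices {0, 2, 3, 4} are pairwise adjacent, and any tree decomposition puts a clique entirely inside one bag — forcing width ≥ 3. The upper and lower bounds meet at 3, so that is the treewidth.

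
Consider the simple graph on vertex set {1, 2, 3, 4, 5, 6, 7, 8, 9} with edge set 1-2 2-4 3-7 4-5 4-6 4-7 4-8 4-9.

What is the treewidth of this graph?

1

A width-1 tree decomposition is:
Bags: B1 = {2, 4}  B2 = {4, 7}  B3 = {1, 2}  B4 = {4, 8}  B5 = {4, 9}  B6 = {3, 7}  B7 = {4, 6}  B8 = {4, 5}
Tree: B1–B2, B1–B3, B2–B4, B2–B5, B2–B6, B1–B7, B1–B8
Every bag has size at most 2, so the width is 2 − 1 = 1 and tw(G) ≤ 1. Any graph with an edge has treewidth ≥ 1, and G has the edge 4–2. Hence tw(G) = 1 exactly.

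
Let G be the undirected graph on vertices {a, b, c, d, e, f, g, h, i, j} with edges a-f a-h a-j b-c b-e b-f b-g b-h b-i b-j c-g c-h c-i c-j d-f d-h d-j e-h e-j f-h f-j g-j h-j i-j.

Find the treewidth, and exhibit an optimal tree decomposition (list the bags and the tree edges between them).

Each bag holds 4 vertices, so the decomposition has width 3, which upper-bounds the treewidth. On the other hand G contains the 4-clique {b, c, g, j}. A clique must lie in a single bag of any decomposition, so no decomposition can have width below 3. Combining the bounds, tw(G) = 3.

Treewidth 3.
One optimal decomposition is:
Bags: B1 = {b, c, h, j}  B2 = {b, c, i, j}  B3 = {b, e, h, j}  B4 = {b, f, h, j}  B5 = {d, f, h, j}  B6 = {b, c, g, j}  B7 = {a, f, h, j}
Tree: B1–B2, B1–B3, B1–B4, B4–B5, B1–B6, B4–B7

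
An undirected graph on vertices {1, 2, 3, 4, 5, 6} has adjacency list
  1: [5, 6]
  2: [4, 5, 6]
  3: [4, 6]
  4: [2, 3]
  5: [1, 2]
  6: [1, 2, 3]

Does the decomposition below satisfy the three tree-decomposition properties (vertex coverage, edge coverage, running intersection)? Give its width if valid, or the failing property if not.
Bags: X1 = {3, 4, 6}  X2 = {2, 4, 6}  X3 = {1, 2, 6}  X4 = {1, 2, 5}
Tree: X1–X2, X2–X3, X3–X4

Yes; width 2.

Vertex coverage: the bags together contain {1, 2, 3, 4, 5, 6}, the full vertex set. Edge coverage: each edge of G has both endpoints in at least one bag. Running intersection: for every vertex, the bags containing it form a connected subtree. All three properties hold, so this is a valid tree decomposition of width max|bag| − 1 = 2, and hence tw(G) ≤ 2.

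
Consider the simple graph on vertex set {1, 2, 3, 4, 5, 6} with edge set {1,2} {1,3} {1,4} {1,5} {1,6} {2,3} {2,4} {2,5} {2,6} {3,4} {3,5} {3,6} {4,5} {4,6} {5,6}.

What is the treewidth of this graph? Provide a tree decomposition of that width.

Treewidth 5.
Bags: B1 = {1, 2, 3, 4, 5, 6}
Tree: (single bag)

With just one bag of size 6, the width is 6 − 1 = 5, so tw(G) ≤ 5. Conversely, {1, 2, 3, 4, 5, 6} is a clique of size 6, and the vertices of any clique must share a bag in every tree decomposition; so some bag has ≥ 6 vertices and tw(G) ≥ 5. Therefore the treewidth is 5.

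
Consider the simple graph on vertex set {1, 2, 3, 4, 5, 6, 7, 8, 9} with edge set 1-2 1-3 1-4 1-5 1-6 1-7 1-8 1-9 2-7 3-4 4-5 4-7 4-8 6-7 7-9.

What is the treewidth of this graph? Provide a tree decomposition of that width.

The largest bag has 3 vertices, giving width 2; this decomposition certifies tw(G) ≤ 2. On the other hand G contains the 3-clique {1, 7, 9}. A clique must lie in a single bag of any decomposition, so no decomposition can have width below 2. Hence tw(G) = 2 exactly.

Treewidth 2.
One such decomposition:
Bags: B1 = {1, 4, 7}  B2 = {1, 7, 9}  B3 = {1, 3, 4}  B4 = {1, 2, 7}  B5 = {1, 4, 5}  B6 = {1, 4, 8}  B7 = {1, 6, 7}
Tree: B1–B2, B1–B3, B1–B4, B1–B5, B1–B6, B1–B7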